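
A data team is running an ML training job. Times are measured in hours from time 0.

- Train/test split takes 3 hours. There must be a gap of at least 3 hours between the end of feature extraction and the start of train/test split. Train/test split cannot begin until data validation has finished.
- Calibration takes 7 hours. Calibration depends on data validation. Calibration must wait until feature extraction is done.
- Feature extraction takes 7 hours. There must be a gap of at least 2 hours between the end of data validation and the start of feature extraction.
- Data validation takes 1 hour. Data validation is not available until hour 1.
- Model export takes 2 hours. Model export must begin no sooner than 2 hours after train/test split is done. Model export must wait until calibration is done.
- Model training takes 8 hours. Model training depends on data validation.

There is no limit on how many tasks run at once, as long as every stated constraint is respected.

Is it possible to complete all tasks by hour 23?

After its own release at hour 1, data validation can start at hour 1 and finishes at hour 2.
Model training waits on data validation (finishes hour 2), so it starts at hour 2 and finishes at 2 + 8 = hour 10.
Feature extraction cannot begin until data validation (finishes hour 2, plus 2-hour gap → hour 4). It runs from hour 4 to 4 + 7 = hour 11.
Calibration has to wait for data validation (finishes hour 2); feature extraction (finishes hour 11). The latest of these is hour 11, so calibration runs hour 11 to 11 + 7 = hour 18.
Train/test split needs all of feature extraction (finishes hour 11, plus 3-hour gap → hour 14); data validation (finishes hour 2). That puts its earliest start at hour 14; it finishes at 14 + 3 = hour 17.
Model export has to wait for train/test split (finishes hour 17, plus 2-hour gap → hour 19); calibration (finishes hour 18). The latest of these is hour 19, so model export runs hour 19 to 19 + 2 = hour 21.
Every task is finished by hour 21, which is no later than the deadline of 23, so the schedule is feasible.

Yes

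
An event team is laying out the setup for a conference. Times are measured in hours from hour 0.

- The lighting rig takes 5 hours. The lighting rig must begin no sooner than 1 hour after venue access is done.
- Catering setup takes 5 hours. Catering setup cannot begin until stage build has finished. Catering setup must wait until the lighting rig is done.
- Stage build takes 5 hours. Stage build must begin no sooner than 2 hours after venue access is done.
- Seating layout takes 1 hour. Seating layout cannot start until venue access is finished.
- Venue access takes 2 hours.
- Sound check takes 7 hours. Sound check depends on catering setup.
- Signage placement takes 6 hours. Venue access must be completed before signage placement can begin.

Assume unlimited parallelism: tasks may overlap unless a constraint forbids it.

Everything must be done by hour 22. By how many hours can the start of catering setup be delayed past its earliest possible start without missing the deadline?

Venue access can start immediately at hour 0; it finishes at hour 2.
The lighting rig cannot begin until venue access (finishes hour 2, plus 1-hour gap → hour 3). It runs from hour 3 to 3 + 5 = hour 8.
Stage build cannot begin until venue access (finishes hour 2, plus 2-hour gap → hour 4). It runs from hour 4 to 4 + 5 = hour 9.
For catering setup: stage build (finishes hour 9); the lighting rig (finishes hour 8). Taking the maximum gives a start of hour 9, and it finishes at 9 + 5 = hour 14.

Working backward from the deadline:
Nothing follows sound check; the deadline of hour 22 is its only limit. It must start by 22 − 7 = hour 15.
Catering setup has to be done before sound check (must start by hour 15). That means finishing by hour 15, i.e. starting by 15 − 5 = hour 10.
So catering setup can start as early as hour 9 and as late as hour 10, giving 10 − 9 = 1 hour of slack.

1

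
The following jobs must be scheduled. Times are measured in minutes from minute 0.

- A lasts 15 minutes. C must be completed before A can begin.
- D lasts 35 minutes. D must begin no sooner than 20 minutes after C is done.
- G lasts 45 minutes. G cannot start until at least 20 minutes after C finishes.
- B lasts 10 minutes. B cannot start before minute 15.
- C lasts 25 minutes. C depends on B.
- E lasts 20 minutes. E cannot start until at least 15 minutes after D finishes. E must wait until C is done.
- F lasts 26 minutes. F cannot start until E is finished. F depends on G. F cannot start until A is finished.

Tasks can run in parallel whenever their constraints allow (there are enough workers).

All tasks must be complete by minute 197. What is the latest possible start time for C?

56

To finish by minute 197, F (duration 26) must start no later than minute 171.
A feeds into F (must start by minute 171); so A must finish by minute 171 and therefore start by minute 156.
E must finish before F (must start by minute 171). With a 20-minute duration, E must start by 171 − 20 = minute 151.
D must finish before E (must start by minute 151, minus 15-minute gap → minute 136). With a 35-minute duration, D must start by 136 − 35 = minute 101.
Since F (must start by minute 171) depends on it, G must finish by minute 171. Backing off its 45-minute duration gives a latest start of minute 126.
For C: A (must start by minute 156); D (must start by minute 101, minus 20-minute gap → minute 81); E (must start by minute 151); G (must start by minute 126, minus 20-minute gap → minute 106). The most restrictive is minute 81; with a 25-minute duration, C must start by minute 56.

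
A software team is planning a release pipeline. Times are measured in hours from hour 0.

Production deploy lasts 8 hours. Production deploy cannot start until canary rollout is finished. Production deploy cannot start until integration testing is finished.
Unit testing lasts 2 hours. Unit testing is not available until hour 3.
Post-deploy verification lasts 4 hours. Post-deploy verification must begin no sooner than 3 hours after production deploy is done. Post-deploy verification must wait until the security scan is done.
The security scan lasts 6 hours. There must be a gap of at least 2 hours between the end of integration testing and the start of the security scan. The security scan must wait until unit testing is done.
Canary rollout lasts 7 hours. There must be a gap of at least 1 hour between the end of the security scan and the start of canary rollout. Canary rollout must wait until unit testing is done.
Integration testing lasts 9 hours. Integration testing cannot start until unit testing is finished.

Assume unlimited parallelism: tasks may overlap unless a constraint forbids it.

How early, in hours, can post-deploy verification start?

41

Unit testing waits on its own release at hour 3, so it starts at hour 3 and finishes at 3 + 2 = hour 5.
Integration testing waits on unit testing (finishes hour 5), so it starts at hour 5 and finishes at 5 + 9 = hour 14.
The security scan needs all of integration testing (finishes hour 14, plus 2-hour gap → hour 16); unit testing (finishes hour 5). That puts its earliest start at hour 16; it finishes at 16 + 6 = hour 22.
For canary rollout: the security scan (finishes hour 22, plus 1-hour gap → hour 23); unit testing (finishes hour 5). Taking the maximum gives a start of hour 23, and it finishes at 23 + 7 = hour 30.
Production deploy has to wait for canary rollout (finishes hour 30); integration testing (finishes hour 14). The latest of these is hour 30, so production deploy runs hour 30 to 30 + 8 = hour 38.
Post-deploy verification waits on production deploy (finishes hour 38, plus 3-hour gap → hour 41); the security scan (finishes hour 22). The latest of these is hour 41, which is the earliest post-deploy verification can start.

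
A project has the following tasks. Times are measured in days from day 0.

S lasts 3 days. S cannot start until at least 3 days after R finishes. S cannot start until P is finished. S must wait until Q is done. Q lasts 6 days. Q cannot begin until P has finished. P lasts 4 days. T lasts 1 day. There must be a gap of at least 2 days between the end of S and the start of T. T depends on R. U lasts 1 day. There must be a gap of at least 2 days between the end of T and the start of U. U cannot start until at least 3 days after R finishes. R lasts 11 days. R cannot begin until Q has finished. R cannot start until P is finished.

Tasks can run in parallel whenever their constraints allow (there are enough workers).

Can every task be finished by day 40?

P can start immediately at day 0; it finishes at day 4.
Q waits on P (finishes day 4), so it starts at day 4 and finishes at 4 + 6 = day 10.
R has to wait for Q (finishes day 10); P (finishes day 4). The latest of these is day 10, so R runs day 10 to 10 + 11 = day 21.
For S: R (finishes day 21, plus 3-day gap → day 24); P (finishes day 4); Q (finishes day 10). Taking the maximum gives a start of day 24, and it finishes at 24 + 3 = day 27.
T has to wait for S (finishes day 27, plus 2-day gap → day 29); R (finishes day 21). The latest of these is day 29, so T runs day 29 to 29 + 1 = day 30.
For U: T (finishes day 30, plus 2-day gap → day 32); R (finishes day 21, plus 3-day gap → day 24). Taking the maximum gives a start of day 32, and it finishes at 32 + 1 = day 33.
Every task is finished by day 33, which is no later than the deadline of 40, so the schedule is feasible.

Yes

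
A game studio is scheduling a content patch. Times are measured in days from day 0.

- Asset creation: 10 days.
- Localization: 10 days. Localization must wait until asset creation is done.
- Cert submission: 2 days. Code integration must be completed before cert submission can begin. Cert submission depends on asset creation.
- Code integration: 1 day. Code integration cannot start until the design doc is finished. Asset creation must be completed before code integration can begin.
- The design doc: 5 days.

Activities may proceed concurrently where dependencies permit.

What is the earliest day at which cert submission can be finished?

Nothing blocks asset creation, so it runs from day 0 to day 10.
Nothing blocks the design doc, so it runs from day 0 to day 5.
For code integration: the design doc (finishes day 5); asset creation (finishes day 10). Taking the maximum gives a start of day 10, and it finishes at 10 + 1 = day 11.
For cert submission: code integration (finishes day 11); asset creation (finishes day 10). Taking the maximum gives a start of day 11, and it finishes at 11 + 2 = day 13.

13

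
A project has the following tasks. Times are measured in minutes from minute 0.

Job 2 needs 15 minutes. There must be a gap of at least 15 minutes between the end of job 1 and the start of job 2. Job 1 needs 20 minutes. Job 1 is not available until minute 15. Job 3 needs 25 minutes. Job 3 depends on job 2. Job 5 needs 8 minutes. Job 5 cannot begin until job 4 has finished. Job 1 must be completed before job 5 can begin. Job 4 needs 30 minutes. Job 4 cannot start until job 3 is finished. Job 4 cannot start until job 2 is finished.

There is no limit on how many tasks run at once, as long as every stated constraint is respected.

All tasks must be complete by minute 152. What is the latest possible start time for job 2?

Job 5 must finish by minute 152; it takes 8 minutes, so it must start by 152 − 8 = minute 144.
Job 4 feeds into job 5 (must start by minute 144); so job 4 must finish by minute 144 and therefore start by minute 114.
Job 3 has to be done before job 4 (must start by minute 114). That means finishing by minute 114, i.e. starting by 114 − 25 = minute 89.
Job 2 must finish in time for job 3 (must start by minute 89); job 4 (must start by minute 114). The tightest is minute 89, so job 2 must start by 89 − 15 = minute 74.

74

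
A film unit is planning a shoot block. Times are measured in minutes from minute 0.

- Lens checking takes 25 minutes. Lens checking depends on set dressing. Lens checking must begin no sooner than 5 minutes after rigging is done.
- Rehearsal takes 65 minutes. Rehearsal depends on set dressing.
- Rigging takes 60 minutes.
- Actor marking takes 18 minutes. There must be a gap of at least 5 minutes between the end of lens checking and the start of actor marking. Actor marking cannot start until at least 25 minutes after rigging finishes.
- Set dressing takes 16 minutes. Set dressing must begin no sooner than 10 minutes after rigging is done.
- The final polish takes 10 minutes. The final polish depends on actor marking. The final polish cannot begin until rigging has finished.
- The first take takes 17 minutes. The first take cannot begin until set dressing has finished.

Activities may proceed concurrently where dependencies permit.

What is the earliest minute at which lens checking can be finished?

Rigging has no prerequisites, so it starts at minute 0 and finishes at minute 60.
Set dressing waits on rigging (finishes minute 60, plus 10-minute gap → minute 70), so it starts at minute 70 and finishes at 70 + 16 = minute 86.
Lens checking needs all of set dressing (finishes minute 86); rigging (finishes minute 60, plus 5-minute gap → minute 65). That puts its earliest start at minute 86; it finishes at 86 + 25 = minute 111.

111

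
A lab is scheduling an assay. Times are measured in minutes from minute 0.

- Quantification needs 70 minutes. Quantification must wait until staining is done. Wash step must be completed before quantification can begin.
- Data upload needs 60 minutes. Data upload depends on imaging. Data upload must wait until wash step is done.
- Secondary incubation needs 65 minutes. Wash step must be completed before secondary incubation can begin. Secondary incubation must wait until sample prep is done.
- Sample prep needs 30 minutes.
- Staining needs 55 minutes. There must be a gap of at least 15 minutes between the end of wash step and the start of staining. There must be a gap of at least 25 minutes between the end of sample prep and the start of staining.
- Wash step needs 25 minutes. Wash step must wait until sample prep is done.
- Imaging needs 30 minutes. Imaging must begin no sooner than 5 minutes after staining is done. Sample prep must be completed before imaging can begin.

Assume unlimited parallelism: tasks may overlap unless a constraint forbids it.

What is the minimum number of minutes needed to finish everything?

Nothing blocks sample prep, so it runs from minute 0 to minute 30.
Wash step cannot begin until sample prep (finishes minute 30). It runs from minute 30 to 30 + 25 = minute 55.
Secondary incubation has to wait for wash step (finishes minute 55); sample prep (finishes minute 30). The latest of these is minute 55, so secondary incubation runs minute 55 to 55 + 65 = minute 120.
Staining has to wait for wash step (finishes minute 55, plus 15-minute gap → minute 70); sample prep (finishes minute 30, plus 25-minute gap → minute 55). The latest of these is minute 70, so staining runs minute 70 to 70 + 55 = minute 125.
For quantification: staining (finishes minute 125); wash step (finishes minute 55). Taking the maximum gives a start of minute 125, and it finishes at 125 + 70 = minute 195.
Imaging has to wait for staining (finishes minute 125, plus 5-minute gap → minute 130); sample prep (finishes minute 30). The latest of these is minute 130, so imaging runs minute 130 to 130 + 30 = minute 160.
For data upload: imaging (finishes minute 160); wash step (finishes minute 55). Taking the maximum gives a start of minute 160, and it finishes at 160 + 60 = minute 220.
All tasks are finished once the last one completes. Finish times: Sample prep at 30, Wash step at 55, Staining at 125, Secondary incubation at 120, Imaging at 160, Quantification at 195, Data upload at 220. The latest is minute 220.

220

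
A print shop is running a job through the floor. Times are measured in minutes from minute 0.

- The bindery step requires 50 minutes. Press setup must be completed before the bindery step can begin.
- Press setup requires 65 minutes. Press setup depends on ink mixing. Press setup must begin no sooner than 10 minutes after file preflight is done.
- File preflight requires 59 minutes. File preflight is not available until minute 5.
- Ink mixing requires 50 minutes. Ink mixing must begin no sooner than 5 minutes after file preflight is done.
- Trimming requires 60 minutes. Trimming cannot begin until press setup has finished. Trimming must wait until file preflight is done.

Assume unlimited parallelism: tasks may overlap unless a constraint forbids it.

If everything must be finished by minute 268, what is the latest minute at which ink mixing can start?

93

To finish by minute 268, trimming (duration 60) must start no later than minute 208.
The bindery step must finish by minute 268; it takes 50 minutes, so it must start by 268 − 50 = minute 218.
Press setup has several dependents: trimming (must start by minute 208); the bindery step (must start by minute 218). The earliest of those limits is minute 208, so press setup must start by 208 − 65 = minute 143.
Since press setup (must start by minute 143) depends on it, ink mixing must finish by minute 143. Backing off its 50-minute duration gives a latest start of minute 93.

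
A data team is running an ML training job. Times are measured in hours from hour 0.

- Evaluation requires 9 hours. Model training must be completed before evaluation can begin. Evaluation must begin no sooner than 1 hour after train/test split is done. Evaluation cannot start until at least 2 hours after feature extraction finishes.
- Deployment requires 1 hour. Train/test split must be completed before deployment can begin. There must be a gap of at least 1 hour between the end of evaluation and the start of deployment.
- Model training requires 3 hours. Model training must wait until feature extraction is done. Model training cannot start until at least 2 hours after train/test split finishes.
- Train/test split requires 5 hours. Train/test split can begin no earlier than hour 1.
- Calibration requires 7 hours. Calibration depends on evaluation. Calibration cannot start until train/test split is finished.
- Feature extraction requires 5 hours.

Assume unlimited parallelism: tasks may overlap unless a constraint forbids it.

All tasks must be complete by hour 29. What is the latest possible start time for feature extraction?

5

To finish by hour 29, calibration (duration 7) must start no later than hour 22.
Deployment must finish by hour 29; it takes 1 hour, so it must start by 29 − 1 = hour 28.
Evaluation has several dependents: calibration (must start by hour 22); deployment (must start by hour 28, minus 1-hour gap → hour 27). The earliest of those limits is hour 22, so evaluation must start by 22 − 9 = hour 13.
Since evaluation (must start by hour 13) depends on it, model training must finish by hour 13. Backing off its 3-hour duration gives a latest start of hour 10.
Feature extraction feeds model training (must start by hour 10); evaluation (must start by hour 13, minus 2-hour gap → hour 11). Taking the minimum, feature extraction must finish by hour 10 and start by 10 − 5 = hour 5.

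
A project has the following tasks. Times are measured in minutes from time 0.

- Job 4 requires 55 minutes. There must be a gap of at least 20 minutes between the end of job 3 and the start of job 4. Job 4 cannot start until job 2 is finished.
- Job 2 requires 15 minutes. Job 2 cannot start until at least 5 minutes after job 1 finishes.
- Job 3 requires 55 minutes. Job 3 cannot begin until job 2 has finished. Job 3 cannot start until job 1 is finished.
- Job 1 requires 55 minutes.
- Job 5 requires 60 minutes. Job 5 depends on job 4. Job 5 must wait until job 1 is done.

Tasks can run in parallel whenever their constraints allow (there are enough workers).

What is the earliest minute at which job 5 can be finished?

Job 1 can start immediately at minute 0; it finishes at minute 55.
Job 2 cannot begin until job 1 (finishes minute 55, plus 5-minute gap → minute 60). It runs from minute 60 to 60 + 15 = minute 75.
Job 3 has to wait for job 2 (finishes minute 75); job 1 (finishes minute 55). The latest of these is minute 75, so job 3 runs minute 75 to 75 + 55 = minute 130.
Job 4 has to wait for job 3 (finishes minute 130, plus 20-minute gap → minute 150); job 2 (finishes minute 75). The latest of these is minute 150, so job 4 runs minute 150 to 150 + 55 = minute 205.
Job 5 has to wait for job 4 (finishes minute 205); job 1 (finishes minute 55). The latest of these is minute 205, so job 5 runs minute 205 to 205 + 60 = minute 265.

265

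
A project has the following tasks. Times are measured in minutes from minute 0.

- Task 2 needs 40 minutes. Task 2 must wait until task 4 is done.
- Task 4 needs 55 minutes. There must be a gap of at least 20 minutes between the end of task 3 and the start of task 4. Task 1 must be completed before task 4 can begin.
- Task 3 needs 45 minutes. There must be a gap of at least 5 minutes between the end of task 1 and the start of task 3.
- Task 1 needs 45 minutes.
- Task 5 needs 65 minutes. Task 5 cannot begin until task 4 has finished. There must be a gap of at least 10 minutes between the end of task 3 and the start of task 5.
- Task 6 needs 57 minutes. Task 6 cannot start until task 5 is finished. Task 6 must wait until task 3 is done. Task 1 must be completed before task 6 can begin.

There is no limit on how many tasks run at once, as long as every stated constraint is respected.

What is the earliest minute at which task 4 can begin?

Task 1 has no prerequisites, so it starts at minute 0 and finishes at minute 45.
After task 1 (finishes minute 45, plus 5-minute gap → minute 50), task 3 can start at minute 50 and finishes at minute 95.
Task 4 waits on task 3 (finishes minute 95, plus 20-minute gap → minute 115); task 1 (finishes minute 45). The latest of these is minute 115, which is the earliest task 4 can start.

115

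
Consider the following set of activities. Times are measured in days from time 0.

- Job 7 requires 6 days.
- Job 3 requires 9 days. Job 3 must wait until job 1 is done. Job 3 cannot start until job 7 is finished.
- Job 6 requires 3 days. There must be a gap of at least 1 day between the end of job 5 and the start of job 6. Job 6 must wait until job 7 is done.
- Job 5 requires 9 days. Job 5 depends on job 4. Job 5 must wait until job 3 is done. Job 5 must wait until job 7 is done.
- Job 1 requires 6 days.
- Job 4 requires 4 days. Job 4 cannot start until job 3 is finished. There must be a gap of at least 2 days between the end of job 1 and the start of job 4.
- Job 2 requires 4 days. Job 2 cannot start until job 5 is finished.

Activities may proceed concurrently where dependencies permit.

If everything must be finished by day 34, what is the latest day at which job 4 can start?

17

Job 2 has no dependents, so it just needs to finish by day 34. Starting by 34 − 4 = day 30 achieves that.
Job 6 must finish by day 34; it takes 3 days, so it must start by 34 − 3 = day 31.
Job 5 feeds job 2 (must start by day 30); job 6 (must start by day 31, minus 1-day gap → day 30). Taking the minimum, job 5 must finish by day 30 and start by 30 − 9 = day 21.
Job 4 must finish before job 5 (must start by day 21). With a 4-day duration, job 4 must start by 21 − 4 = day 17.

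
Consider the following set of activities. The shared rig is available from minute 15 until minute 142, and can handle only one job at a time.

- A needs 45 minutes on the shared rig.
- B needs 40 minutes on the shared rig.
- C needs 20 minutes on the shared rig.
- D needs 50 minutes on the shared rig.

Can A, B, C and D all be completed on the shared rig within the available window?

No

The shared rig window is 142 − 15 = 127 minutes.
Running back to back, the jobs need 45 + 40 + 20 + 50 = 155 minutes on the shared rig.
Since 155 > 127, they cannot all fit.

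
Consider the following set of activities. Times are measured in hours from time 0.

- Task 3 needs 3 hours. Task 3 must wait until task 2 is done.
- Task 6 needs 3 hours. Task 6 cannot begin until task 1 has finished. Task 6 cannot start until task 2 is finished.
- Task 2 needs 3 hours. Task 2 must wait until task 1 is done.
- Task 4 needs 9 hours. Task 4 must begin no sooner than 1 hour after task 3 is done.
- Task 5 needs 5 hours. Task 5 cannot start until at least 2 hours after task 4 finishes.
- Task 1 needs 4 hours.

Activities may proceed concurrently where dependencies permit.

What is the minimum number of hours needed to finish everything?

Task 1 can start immediately at hour 0; it finishes at hour 4.
Task 2 waits on task 1 (finishes hour 4), so it starts at hour 4 and finishes at 4 + 3 = hour 7.
Task 6 cannot start until task 1 (finishes hour 4); task 2 (finishes hour 7). The controlling bound is hour 7, so task 6 finishes at 7 + 3 = hour 10.
After task 2 (finishes hour 7), task 3 can start at hour 7 and finishes at hour 10.
After task 3 (finishes hour 10, plus 1-hour gap → hour 11), task 4 can start at hour 11 and finishes at hour 20.
After task 4 (finishes hour 20, plus 2-hour gap → hour 22), task 5 can start at hour 22 and finishes at hour 27.
All tasks are finished once the last one completes. Finish times: Task 1 at 4, Task 2 at 7, Task 3 at 10, Task 4 at 20, Task 5 at 27, Task 6 at 10. The latest is hour 27.

27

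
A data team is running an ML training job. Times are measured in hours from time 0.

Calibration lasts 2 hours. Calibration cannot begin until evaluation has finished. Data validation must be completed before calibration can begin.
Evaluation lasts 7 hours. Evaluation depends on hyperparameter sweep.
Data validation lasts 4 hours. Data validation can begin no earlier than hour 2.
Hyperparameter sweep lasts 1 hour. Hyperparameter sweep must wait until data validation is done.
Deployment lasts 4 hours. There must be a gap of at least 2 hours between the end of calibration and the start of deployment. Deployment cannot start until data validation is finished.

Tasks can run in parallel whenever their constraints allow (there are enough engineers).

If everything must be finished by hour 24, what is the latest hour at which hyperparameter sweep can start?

8

Nothing follows deployment; the deadline of hour 24 is its only limit. It must start by 24 − 4 = hour 20.
Calibration feeds into deployment (must start by hour 20, minus 2-hour gap → hour 18); so calibration must finish by hour 18 and therefore start by hour 16.
Evaluation has to be done before calibration (must start by hour 16). That means finishing by hour 16, i.e. starting by 16 − 7 = hour 9.
Hyperparameter sweep must finish before evaluation (must start by hour 9). With a 1-hour duration, hyperparameter sweep must start by 9 − 1 = hour 8.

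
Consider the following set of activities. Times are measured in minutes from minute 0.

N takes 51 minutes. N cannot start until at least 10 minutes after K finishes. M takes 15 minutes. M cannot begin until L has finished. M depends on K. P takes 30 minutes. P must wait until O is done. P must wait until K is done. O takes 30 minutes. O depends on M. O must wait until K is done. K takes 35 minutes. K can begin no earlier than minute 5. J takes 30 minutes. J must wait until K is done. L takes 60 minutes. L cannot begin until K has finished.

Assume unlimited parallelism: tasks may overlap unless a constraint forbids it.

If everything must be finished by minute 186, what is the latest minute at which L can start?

To finish by minute 186, P (duration 30) must start no later than minute 156.
O feeds into P (must start by minute 156); so O must finish by minute 156 and therefore start by minute 126.
M must finish before O (must start by minute 126). With a 15-minute duration, M must start by 126 − 15 = minute 111.
L feeds into M (must start by minute 111); so L must finish by minute 111 and therefore start by minute 51.

51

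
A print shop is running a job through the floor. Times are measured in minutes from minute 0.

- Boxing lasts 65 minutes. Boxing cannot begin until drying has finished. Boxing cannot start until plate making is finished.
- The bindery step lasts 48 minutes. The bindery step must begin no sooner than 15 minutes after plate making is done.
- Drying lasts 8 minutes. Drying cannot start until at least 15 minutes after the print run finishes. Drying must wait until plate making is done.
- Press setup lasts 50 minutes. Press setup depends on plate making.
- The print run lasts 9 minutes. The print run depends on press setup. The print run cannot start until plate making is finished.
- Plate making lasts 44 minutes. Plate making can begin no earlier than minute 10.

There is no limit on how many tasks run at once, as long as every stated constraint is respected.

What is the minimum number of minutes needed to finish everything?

201

Plate making waits on its own release at minute 10, so it starts at minute 10 and finishes at 10 + 44 = minute 54.
After plate making (finishes minute 54, plus 15-minute gap → minute 69), the bindery step can start at minute 69 and finishes at minute 117.
Press setup waits on plate making (finishes minute 54), so it starts at minute 54 and finishes at 54 + 50 = minute 104.
The print run cannot start until press setup (finishes minute 104); plate making (finishes minute 54). The controlling bound is minute 104, so the print run finishes at 104 + 9 = minute 113.
Drying needs all of the print run (finishes minute 113, plus 15-minute gap → minute 128); plate making (finishes minute 54). That puts its earliest start at minute 128; it finishes at 128 + 8 = minute 136.
Boxing has to wait for drying (finishes minute 136); plate making (finishes minute 54). The latest of these is minute 136, so boxing runs minute 136 to 136 + 65 = minute 201.
All tasks are finished once the last one completes. Finish times: Plate making at 54, Press setup at 104, The print run at 113, Drying at 136, The bindery step at 117, Boxing at 201. The latest is minute 201.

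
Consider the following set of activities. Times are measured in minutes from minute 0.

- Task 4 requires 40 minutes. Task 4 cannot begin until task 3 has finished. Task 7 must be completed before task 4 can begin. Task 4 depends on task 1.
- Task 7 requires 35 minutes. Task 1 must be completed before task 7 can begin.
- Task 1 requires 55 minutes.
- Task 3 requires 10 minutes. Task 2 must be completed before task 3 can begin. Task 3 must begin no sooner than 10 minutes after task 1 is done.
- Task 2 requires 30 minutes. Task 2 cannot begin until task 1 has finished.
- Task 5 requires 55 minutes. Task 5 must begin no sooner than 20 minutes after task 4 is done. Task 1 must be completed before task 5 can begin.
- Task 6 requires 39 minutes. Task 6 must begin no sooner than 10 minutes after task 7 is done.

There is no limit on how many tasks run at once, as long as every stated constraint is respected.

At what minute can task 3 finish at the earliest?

95

Task 1 can start immediately at minute 0; it finishes at minute 55.
After task 1 (finishes minute 55), task 2 can start at minute 55 and finishes at minute 85.
Task 3 needs all of task 2 (finishes minute 85); task 1 (finishes minute 55, plus 10-minute gap → minute 65). That puts its earliest start at minute 85; it finishes at 85 + 10 = minute 95.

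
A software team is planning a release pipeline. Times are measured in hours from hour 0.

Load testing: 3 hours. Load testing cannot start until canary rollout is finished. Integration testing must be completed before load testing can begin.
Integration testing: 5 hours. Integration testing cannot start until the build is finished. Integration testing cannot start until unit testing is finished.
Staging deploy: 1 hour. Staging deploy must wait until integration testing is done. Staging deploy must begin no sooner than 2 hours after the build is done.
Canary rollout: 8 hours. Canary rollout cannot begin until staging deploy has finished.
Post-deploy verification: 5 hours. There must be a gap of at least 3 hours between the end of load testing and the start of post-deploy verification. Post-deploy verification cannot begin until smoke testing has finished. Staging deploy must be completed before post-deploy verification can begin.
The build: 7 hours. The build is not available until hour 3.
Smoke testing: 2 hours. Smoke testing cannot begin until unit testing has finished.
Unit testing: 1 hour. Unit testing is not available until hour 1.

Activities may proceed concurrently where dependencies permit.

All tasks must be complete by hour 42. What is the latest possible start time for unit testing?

Post-deploy verification must finish by hour 42; it takes 5 hours, so it must start by 42 − 5 = hour 37.
Since post-deploy verification (must start by hour 37, minus 3-hour gap → hour 34) depends on it, load testing must finish by hour 34. Backing off its 3-hour duration gives a latest start of hour 31.
Canary rollout feeds into load testing (must start by hour 31); so canary rollout must finish by hour 31 and therefore start by hour 23.
Staging deploy feeds canary rollout (must start by hour 23); post-deploy verification (must start by hour 37). Taking the minimum, staging deploy must finish by hour 23 and start by 23 − 1 = hour 22.
For integration testing: staging deploy (must start by hour 22); load testing (must start by hour 31). The most restrictive is hour 22; with a 5-hour duration, integration testing must start by hour 17.
Since post-deploy verification (must start by hour 37) depends on it, smoke testing must finish by hour 37. Backing off its 2-hour duration gives a latest start of hour 35.
Unit testing feeds integration testing (must start by hour 17); smoke testing (must start by hour 35). Taking the minimum, unit testing must finish by hour 17 and start by 17 − 1 = hour 16.

16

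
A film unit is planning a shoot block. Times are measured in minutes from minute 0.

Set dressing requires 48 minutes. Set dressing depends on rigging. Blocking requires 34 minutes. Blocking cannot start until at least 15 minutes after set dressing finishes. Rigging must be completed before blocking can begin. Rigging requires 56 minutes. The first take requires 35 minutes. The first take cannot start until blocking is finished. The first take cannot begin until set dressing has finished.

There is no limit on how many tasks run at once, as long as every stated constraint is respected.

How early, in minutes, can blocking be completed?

153

Nothing blocks rigging, so it runs from minute 0 to minute 56.
Set dressing waits on rigging (finishes minute 56), so it starts at minute 56 and finishes at 56 + 48 = minute 104.
Blocking has to wait for set dressing (finishes minute 104, plus 15-minute gap → minute 119); rigging (finishes minute 56). The latest of these is minute 119, so blocking runs minute 119 to 119 + 34 = minute 153.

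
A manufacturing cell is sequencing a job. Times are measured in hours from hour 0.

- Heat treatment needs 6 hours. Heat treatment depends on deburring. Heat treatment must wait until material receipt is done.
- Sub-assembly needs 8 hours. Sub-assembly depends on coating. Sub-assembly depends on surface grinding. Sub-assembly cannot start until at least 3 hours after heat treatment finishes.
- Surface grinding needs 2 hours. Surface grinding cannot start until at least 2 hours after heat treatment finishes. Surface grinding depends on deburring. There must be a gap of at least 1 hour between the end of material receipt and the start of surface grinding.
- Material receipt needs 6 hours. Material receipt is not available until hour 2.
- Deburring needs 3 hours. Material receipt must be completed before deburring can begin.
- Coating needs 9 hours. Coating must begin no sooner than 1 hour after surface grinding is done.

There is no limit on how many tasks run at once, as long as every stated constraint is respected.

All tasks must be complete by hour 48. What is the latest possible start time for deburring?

17

Sub-assembly must finish by hour 48; it takes 8 hours, so it must start by 48 − 8 = hour 40.
Since sub-assembly (must start by hour 40) depends on it, coating must finish by hour 40. Backing off its 9-hour duration gives a latest start of hour 31.
Surface grinding feeds coating (must start by hour 31, minus 1-hour gap → hour 30); sub-assembly (must start by hour 40). Taking the minimum, surface grinding must finish by hour 30 and start by 30 − 2 = hour 28.
Heat treatment has several dependents: surface grinding (must start by hour 28, minus 2-hour gap → hour 26); sub-assembly (must start by hour 40, minus 3-hour gap → hour 37). The earliest of those limits is hour 26, so heat treatment must start by 26 − 6 = hour 20.
For deburring: heat treatment (must start by hour 20); surface grinding (must start by hour 28). The most restrictive is hour 20; with a 3-hour duration, deburring must start by hour 17.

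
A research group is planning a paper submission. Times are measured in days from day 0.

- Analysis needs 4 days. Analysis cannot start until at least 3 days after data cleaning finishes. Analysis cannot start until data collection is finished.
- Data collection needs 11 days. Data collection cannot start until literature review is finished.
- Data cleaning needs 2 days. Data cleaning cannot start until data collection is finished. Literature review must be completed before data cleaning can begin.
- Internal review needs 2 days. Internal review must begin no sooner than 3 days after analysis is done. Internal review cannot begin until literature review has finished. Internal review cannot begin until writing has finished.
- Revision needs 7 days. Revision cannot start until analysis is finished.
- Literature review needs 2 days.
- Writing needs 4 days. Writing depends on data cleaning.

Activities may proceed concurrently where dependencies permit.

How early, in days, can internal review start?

Literature review can start immediately at day 0; it finishes at day 2.
Data collection waits on literature review (finishes day 2), so it starts at day 2 and finishes at 2 + 11 = day 13.
Data cleaning cannot start until data collection (finishes day 13); literature review (finishes day 2). The controlling bound is day 13, so data cleaning finishes at 13 + 2 = day 15.
Writing cannot begin until data cleaning (finishes day 15). It runs from day 15 to 15 + 4 = day 19.
For analysis: data cleaning (finishes day 15, plus 3-day gap → day 18); data collection (finishes day 13). Taking the maximum gives a start of day 18, and it finishes at 18 + 4 = day 22.
Internal review waits on analysis (finishes day 22, plus 3-day gap → day 25); literature review (finishes day 2); writing (finishes day 19). The latest of these is day 25, which is the earliest internal review can start.

25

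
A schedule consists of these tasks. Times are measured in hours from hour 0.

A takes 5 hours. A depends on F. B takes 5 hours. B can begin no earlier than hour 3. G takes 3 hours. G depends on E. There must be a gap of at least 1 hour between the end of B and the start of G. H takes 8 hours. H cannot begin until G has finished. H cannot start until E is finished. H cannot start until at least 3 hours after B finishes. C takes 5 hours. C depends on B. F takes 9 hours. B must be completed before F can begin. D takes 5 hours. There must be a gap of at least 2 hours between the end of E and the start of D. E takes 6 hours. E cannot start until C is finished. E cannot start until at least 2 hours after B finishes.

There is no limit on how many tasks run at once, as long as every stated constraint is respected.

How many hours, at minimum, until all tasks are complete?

B cannot begin until its own release at hour 3. It runs from hour 3 to 3 + 5 = hour 8.
F cannot begin until B (finishes hour 8). It runs from hour 8 to 8 + 9 = hour 17.
After F (finishes hour 17), A can start at hour 17 and finishes at hour 22.
After B (finishes hour 8), C can start at hour 8 and finishes at hour 13.
E has to wait for C (finishes hour 13); B (finishes hour 8, plus 2-hour gap → hour 10). The latest of these is hour 13, so E runs hour 13 to 13 + 6 = hour 19.
G has to wait for E (finishes hour 19); B (finishes hour 8, plus 1-hour gap → hour 9). The latest of these is hour 19, so G runs hour 19 to 19 + 3 = hour 22.
For H: G (finishes hour 22); E (finishes hour 19); B (finishes hour 8, plus 3-hour gap → hour 11). Taking the maximum gives a start of hour 22, and it finishes at 22 + 8 = hour 30.
After E (finishes hour 19, plus 2-hour gap → hour 21), D can start at hour 21 and finishes at hour 26.
All tasks are finished once the last one completes. Finish times: A at 22, B at 8, C at 13, D at 26, E at 19, F at 17, G at 22, H at 30. The latest is hour 30.

30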